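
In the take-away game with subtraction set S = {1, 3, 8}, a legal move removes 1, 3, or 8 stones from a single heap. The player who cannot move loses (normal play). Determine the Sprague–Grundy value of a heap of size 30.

2

n :  0  1  2  3  4  5  6  7  8  9 10 11 12 13 14 15 16 17 18 19 20 21 22 23 24 25 26 27 28 29 30
G :  0  1  0  1  0  1  0  1  2  3  2  0  1  0  1  0  1  0  1  2  3  2  0  1  0  1  0  1  0  1  2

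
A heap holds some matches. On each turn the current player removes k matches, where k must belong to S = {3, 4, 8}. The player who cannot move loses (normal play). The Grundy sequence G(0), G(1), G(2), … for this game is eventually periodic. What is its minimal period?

G(0) = 0
G(1) = mex{} = 0
G(2) = mex{} = 0
G(3) = mex{0} = 1
G(4) = mex{0,0} = 1
G(5) = mex{0,0} = 1
G(6) = mex{1,0} = 2
G(7) = mex{1,1} = 0
G(8) = mex{1,1,0} = 2
G(9) = mex{2,1,0} = 3
G(10) = mex{0,2,0} = 1
G(11) = mex{2,0,1} = 3
G(12) = mex{3,2,1} = 0
G(13) = mex{1,3,1} = 0
G(14) = mex{3,1,2} = 0
G(15) = mex{0,3,0} = 1
G(16) = mex{0,0,2} = 1
G(17) = mex{0,0,3} = 1
G(18) = mex{1,0,1} = 2
G(19) = mex{1,1,3} = 0
G(20) = mex{1,1,0} = 2
G(21) = mex{2,1,0} = 3
G(22) = mex{0,2,0} = 1
G(23) = mex{2,0,1} = 3
G(24) = mex{3,2,1} = 0
G(25) = mex{1,3,1} = 0
G(n+12) = G(n) holds for n = 0,…,7 (a full window of length max(S) = 8), so the sequence is purely periodic with period 12.

12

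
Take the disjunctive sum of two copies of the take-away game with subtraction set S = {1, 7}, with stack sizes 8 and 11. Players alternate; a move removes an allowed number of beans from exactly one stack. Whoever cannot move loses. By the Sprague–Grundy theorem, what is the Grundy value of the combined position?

All stacks use S = {1, 7}:
n :  0  1  2  3  4  5  6  7  8  9 10 11
G :  0  1  0  1  0  1  0  1  0  1  0  1
Stack A: G(8) = 0.
Stack B: G(11) = 1.
Combined Grundy value = 0 ⊕ 1 = 1.

1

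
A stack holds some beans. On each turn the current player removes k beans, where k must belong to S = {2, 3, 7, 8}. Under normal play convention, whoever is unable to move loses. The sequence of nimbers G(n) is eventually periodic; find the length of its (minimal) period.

5

n :  0  1  2  3  4  5  6  7  8  9 10 11 12 13 14
G :  0  0  1  1  2  0  0  1  1  2  0  0  1  1  2
G(n+5) = G(n) holds for n = 0,…,7 (a full window of length max(S) = 8), so the sequence is purely periodic with period 5.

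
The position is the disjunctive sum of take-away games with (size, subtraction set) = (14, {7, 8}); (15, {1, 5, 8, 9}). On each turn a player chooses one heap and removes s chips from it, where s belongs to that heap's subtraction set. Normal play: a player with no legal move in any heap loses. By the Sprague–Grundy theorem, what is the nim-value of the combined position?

Heap A, S = {7, 8}:
n :  0  1  2  3  4  5  6  7  8  9 10 11 12 13 14
G :  0  0  0  0  0  0  0  1  1  1  1  1  1  1  2
G_A(14) = 2.
Heap B, S = {1, 5, 8, 9}:
G(0) = 0
G(1) = mex{0} = 1
G(2) = mex{1} = 0
G(3) = mex{0} = 1
G(4) = mex{1} = 0
G(5) = mex{0,0} = 1
G(6) = mex{1,1} = 0
G(7) = mex{0,0} = 1
G(8) = mex{1,1,0} = 2
G(9) = mex{2,0,1,0} = 3
G(10) = mex{3,1,0,1} = 2
G(11) = mex{2,0,1,0} = 3
G(12) = mex{3,1,0,1} = 2
G(13) = mex{2,2,1,0} = 3
G(14) = mex{3,3,0,1} = 2
G(15) = mex{2,2,1,0} = 3
G_B(15) = 3.
Combined Grundy value = 2 ⊕ 3 = 1.

1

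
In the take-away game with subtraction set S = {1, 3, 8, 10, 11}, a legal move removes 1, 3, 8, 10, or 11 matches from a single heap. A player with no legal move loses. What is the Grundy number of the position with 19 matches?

G(0) = 0
G(1) = mex{0} = 1
G(2) = mex{1} = 0
G(3) = mex{0,0} = 1
G(4) = mex{1,1} = 0
G(5) = mex{0,0} = 1
G(6) = mex{1,1} = 0
G(7) = mex{0,0} = 1
G(8) = mex{1,1,0} = 2
G(9) = mex{2,0,1} = 3
G(10) = mex{3,1,0,0} = 2
G(11) = mex{2,2,1,1,0} = 3
G(12) = mex{3,3,0,0,1} = 2
G(13) = mex{2,2,1,1,0} = 3
G(14) = mex{3,3,0,0,1} = 2
G(15) = mex{2,2,1,1,0} = 3
G(16) = mex{3,3,2,0,1} = 4
G(17) = mex{4,2,3,1,0} = 5
G(18) = mex{5,3,2,2,1} = 0
G(19) = mex{0,4,3,3,2} = 1

1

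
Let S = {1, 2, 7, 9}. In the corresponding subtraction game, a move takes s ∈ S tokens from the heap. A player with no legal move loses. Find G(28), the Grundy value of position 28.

0

n :  0  1  2  3  4  5  6  7  8  9 10 11 12 13 14 15 16 17 18 19 20 21 22 23 24 25 26 27 28
G :  0  1  2  0  1  2  0  1  2  3  4  0  1  2  0  1  2  0  1  2  3  4  0  1  2  0  1  2  0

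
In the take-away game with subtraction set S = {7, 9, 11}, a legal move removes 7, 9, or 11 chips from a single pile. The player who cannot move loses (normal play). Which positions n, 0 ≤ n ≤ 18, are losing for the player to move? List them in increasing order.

n :  0  1  2  3  4  5  6  7  8  9 10 11 12 13 14 15 16 17 18
G :  0  0  0  0  0  0  0  1  1  1  1  1  1  1  2  2  2  2  0
P-positions are exactly the n with G(n) = 0.

0, 1, 2, 3, 4, 5, 6, 18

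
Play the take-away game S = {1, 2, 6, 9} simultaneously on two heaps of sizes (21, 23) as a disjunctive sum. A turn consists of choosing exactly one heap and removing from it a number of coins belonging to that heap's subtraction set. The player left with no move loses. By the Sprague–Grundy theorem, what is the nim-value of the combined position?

2

All heaps use S = {1, 2, 6, 9}:
n :  0  1  2  3  4  5  6  7  8  9 10 11 12 13 14 15 16 17 18 19 20 21 22 23
G :  0  1  2  0  1  2  3  0  1  2  0  1  2  3  0  1  2  0  1  2  3  0  1  2
Heap A: G(21) = 0.
Heap B: G(23) = 2.
Combined Grundy value = 0 ⊕ 2 = 2.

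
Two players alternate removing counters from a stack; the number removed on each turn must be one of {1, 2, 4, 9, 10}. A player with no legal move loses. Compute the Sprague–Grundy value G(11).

0

G(0) = 0
G(1) = mex{0} = 1
G(2) = mex{1,0} = 2
G(3) = mex{2,1} = 0
G(4) = mex{0,2,0} = 1
G(5) = mex{1,0,1} = 2
G(6) = mex{2,1,2} = 0
G(7) = mex{0,2,0} = 1
G(8) = mex{1,0,1} = 2
G(9) = mex{2,1,2,0} = 3
G(10) = mex{3,2,0,1,0} = 4
G(11) = mex{4,3,1,2,1} = 0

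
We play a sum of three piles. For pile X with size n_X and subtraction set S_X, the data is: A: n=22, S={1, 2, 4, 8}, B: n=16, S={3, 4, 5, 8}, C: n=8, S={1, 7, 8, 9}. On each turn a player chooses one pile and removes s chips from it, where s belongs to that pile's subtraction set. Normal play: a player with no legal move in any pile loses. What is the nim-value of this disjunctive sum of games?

2

Pile A, S = {1, 2, 4, 8}:
G(0) = 0
G(1) = mex{0} = 1
G(2) = mex{1,0} = 2
G(3) = mex{2,1} = 0
G(4) = mex{0,2,0} = 1
G(5) = mex{1,0,1} = 2
G(6) = mex{2,1,2} = 0
G(7) = mex{0,2,0} = 1
G(8) = mex{1,0,1,0} = 2
G(9) = mex{2,1,2,1} = 0
G(10) = mex{0,2,0,2} = 1
G(11) = mex{1,0,1,0} = 2
G(12) = mex{2,1,2,1} = 0
G(13) = mex{0,2,0,2} = 1
G(14) = mex{1,0,1,0} = 2
G(15) = mex{2,1,2,1} = 0
G(16) = mex{0,2,0,2} = 1
G(17) = mex{1,0,1,0} = 2
G(18) = mex{2,1,2,1} = 0
G(19) = mex{0,2,0,2} = 1
G(20) = mex{1,0,1,0} = 2
G(21) = mex{2,1,2,1} = 0
G(22) = mex{0,2,0,2} = 1
G_A(22) = 1.
Pile B, S = {3, 4, 5, 8}:
G(0) = 0
G(1) = mex{} = 0
G(2) = mex{} = 0
G(3) = mex{0} = 1
G(4) = mex{0,0} = 1
G(5) = mex{0,0,0} = 1
G(6) = mex{1,0,0} = 2
G(7) = mex{1,1,0} = 2
G(8) = mex{1,1,1,0} = 2
G(9) = mex{2,1,1,0} = 3
G(10) = mex{2,2,1,0} = 3
G(11) = mex{2,2,2,1} = 0
G(12) = mex{3,2,2,1} = 0
G(13) = mex{3,3,2,1} = 0
G(14) = mex{0,3,3,2} = 1
G(15) = mex{0,0,3,2} = 1
G(16) = mex{0,0,0,2} = 1
G_B(16) = 1.
Pile C, S = {1, 7, 8, 9}:
n : 0 1 2 3 4 5 6 7 8
G : 0 1 0 1 0 1 0 1 2
G_C(8) = 2.
Combined Grundy value = 1 ⊕ 1 ⊕ 2 = 2.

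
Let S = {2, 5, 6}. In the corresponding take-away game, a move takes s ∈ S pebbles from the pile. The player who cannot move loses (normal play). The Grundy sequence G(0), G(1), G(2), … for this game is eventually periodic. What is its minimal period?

G(0) = 0
G(1) = mex{} = 0
G(2) = mex{0} = 1
G(3) = mex{0} = 1
G(4) = mex{1} = 0
G(5) = mex{1,0} = 2
G(6) = mex{0,0,0} = 1
G(7) = mex{2,1,0} = 3
G(8) = mex{1,1,1} = 0
G(9) = mex{3,0,1} = 2
G(10) = mex{0,2,0} = 1
G(11) = mex{2,1,2} = 0
G(12) = mex{1,3,1} = 0
G(13) = mex{0,0,3} = 1
G(14) = mex{0,2,0} = 1
G(15) = mex{1,1,2} = 0
G(16) = mex{1,0,1} = 2
G(17) = mex{0,0,0} = 1
G(18) = mex{2,1,0} = 3
G(19) = mex{1,1,1} = 0
G(20) = mex{3,0,1} = 2
G(21) = mex{0,2,0} = 1
G(22) = mex{2,1,2} = 0
G(23) = mex{1,3,1} = 0
G(n+11) = G(n) holds for n = 0,…,5 (a full window of length max(S) = 6), so the sequence is purely periodic with period 11.

11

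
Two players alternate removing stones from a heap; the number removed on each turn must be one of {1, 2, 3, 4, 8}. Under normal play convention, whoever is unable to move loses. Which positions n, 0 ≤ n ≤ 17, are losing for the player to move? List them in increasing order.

0, 5, 10, 15

n :  0  1  2  3  4  5  6  7  8  9 10 11 12 13 14 15 16 17
G :  0  1  2  3  4  0  1  2  3  4  0  1  2  3  4  0  1  2
P-positions are exactly the n with G(n) = 0.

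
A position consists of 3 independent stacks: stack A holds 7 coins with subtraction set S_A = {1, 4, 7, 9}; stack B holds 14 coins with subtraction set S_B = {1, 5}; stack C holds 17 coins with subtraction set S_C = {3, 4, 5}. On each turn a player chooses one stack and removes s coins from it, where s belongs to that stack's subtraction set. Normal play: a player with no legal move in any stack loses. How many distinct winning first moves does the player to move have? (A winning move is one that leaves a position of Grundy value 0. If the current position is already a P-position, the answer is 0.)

2

Stack A, S = {1, 4, 7, 9}:
n : 0 1 2 3 4 5 6 7
G : 0 1 0 1 2 0 1 2
G_A(7) = 2.
Stack B, S = {1, 5}:
G(0) = 0
G(1) = mex{0} = 1
G(2) = mex{1} = 0
G(3) = mex{0} = 1
G(4) = mex{1} = 0
G(5) = mex{0,0} = 1
G(6) = mex{1,1} = 0
G(7) = mex{0,0} = 1
G(8) = mex{1,1} = 0
G(9) = mex{0,0} = 1
G(10) = mex{1,1} = 0
G(11) = mex{0,0} = 1
G(12) = mex{1,1} = 0
G(13) = mex{0,0} = 1
G(14) = mex{1,1} = 0
G_B(14) = 0.
Stack C, S = {3, 4, 5}:
G(0) = 0
G(1) = mex{} = 0
G(2) = mex{} = 0
G(3) = mex{0} = 1
G(4) = mex{0,0} = 1
G(5) = mex{0,0,0} = 1
G(6) = mex{1,0,0} = 2
G(7) = mex{1,1,0} = 2
G(8) = mex{1,1,1} = 0
G(9) = mex{2,1,1} = 0
G(10) = mex{2,2,1} = 0
G(11) = mex{0,2,2} = 1
G(12) = mex{0,0,2} = 1
G(13) = mex{0,0,0} = 1
G(14) = mex{1,0,0} = 2
G(15) = mex{1,1,0} = 2
G(16) = mex{1,1,1} = 0
G(17) = mex{2,1,1} = 0
G_C(17) = 0.
Combined Grundy value = 2 ⊕ 0 ⊕ 0 = 2.
A winning move leaves total XOR = 0, i.e. changes one component's Grundy value g to g ⊕ X where X is the current total.
Stack A: need g' = 2⊕2 = 0. Options: 7−1→G=1, 7−4→G=1, 7−7→G=0. Hits: 1.
Stack B: need g' = 0⊕2 = 2. Options: 14−1→G=1, 14−5→G=1. Hits: 0.
Stack C: need g' = 0⊕2 = 2. Options: 17−3→G=2, 17−4→G=1, 17−5→G=1. Hits: 1.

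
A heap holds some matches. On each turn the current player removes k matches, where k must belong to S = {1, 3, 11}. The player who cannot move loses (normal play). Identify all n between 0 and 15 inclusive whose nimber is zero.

0, 2, 4, 6, 8, 10, 12, 14

G(0) = 0
G(1) = mex{0} = 1
G(2) = mex{1} = 0
G(3) = mex{0,0} = 1
G(4) = mex{1,1} = 0
G(5) = mex{0,0} = 1
G(6) = mex{1,1} = 0
G(7) = mex{0,0} = 1
G(8) = mex{1,1} = 0
G(9) = mex{0,0} = 1
G(10) = mex{1,1} = 0
G(11) = mex{0,0,0} = 1
G(12) = mex{1,1,1} = 0
G(13) = mex{0,0,0} = 1
G(14) = mex{1,1,1} = 0
G(15) = mex{0,0,0} = 1
P-positions are exactly the n with G(n) = 0.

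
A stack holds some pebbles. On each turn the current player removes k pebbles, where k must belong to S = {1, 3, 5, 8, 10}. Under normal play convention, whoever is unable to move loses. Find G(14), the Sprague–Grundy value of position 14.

G(0) = 0
G(1) = mex{0} = 1
G(2) = mex{1} = 0
G(3) = mex{0,0} = 1
G(4) = mex{1,1} = 0
G(5) = mex{0,0,0} = 1
G(6) = mex{1,1,1} = 0
G(7) = mex{0,0,0} = 1
G(8) = mex{1,1,1,0} = 2
G(9) = mex{2,0,0,1} = 3
G(10) = mex{3,1,1,0,0} = 2
G(11) = mex{2,2,0,1,1} = 3
G(12) = mex{3,3,1,0,0} = 2
G(13) = mex{2,2,2,1,1} = 0
G(14) = mex{0,3,3,0,0} = 1

1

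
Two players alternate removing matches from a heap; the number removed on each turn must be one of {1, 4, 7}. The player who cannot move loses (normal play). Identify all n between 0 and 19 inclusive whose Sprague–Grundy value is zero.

G(0) = 0
G(1) = mex{0} = 1
G(2) = mex{1} = 0
G(3) = mex{0} = 1
G(4) = mex{1,0} = 2
G(5) = mex{2,1} = 0
G(6) = mex{0,0} = 1
G(7) = mex{1,1,0} = 2
G(8) = mex{2,2,1} = 0
G(9) = mex{0,0,0} = 1
G(10) = mex{1,1,1} = 0
G(11) = mex{0,2,2} = 1
G(12) = mex{1,0,0} = 2
G(13) = mex{2,1,1} = 0
G(14) = mex{0,0,2} = 1
G(15) = mex{1,1,0} = 2
G(16) = mex{2,2,1} = 0
G(17) = mex{0,0,0} = 1
G(18) = mex{1,1,1} = 0
G(19) = mex{0,2,2} = 1
P-positions are exactly the n with G(n) = 0.

0, 2, 5, 8, 10, 13, 16, 18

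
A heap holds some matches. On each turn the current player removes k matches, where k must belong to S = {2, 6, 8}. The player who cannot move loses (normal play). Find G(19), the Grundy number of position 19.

G(0) = 0
G(1) = mex{} = 0
G(2) = mex{0} = 1
G(3) = mex{0} = 1
G(4) = mex{1} = 0
G(5) = mex{1} = 0
G(6) = mex{0,0} = 1
G(7) = mex{0,0} = 1
G(8) = mex{1,1,0} = 2
G(9) = mex{1,1,0} = 2
G(10) = mex{2,0,1} = 3
G(11) = mex{2,0,1} = 3
G(12) = mex{3,1,0} = 2
G(13) = mex{3,1,0} = 2
G(14) = mex{2,2,1} = 0
G(15) = mex{2,2,1} = 0
G(16) = mex{0,3,2} = 1
G(17) = mex{0,3,2} = 1
G(18) = mex{1,2,3} = 0
G(19) = mex{1,2,3} = 0

0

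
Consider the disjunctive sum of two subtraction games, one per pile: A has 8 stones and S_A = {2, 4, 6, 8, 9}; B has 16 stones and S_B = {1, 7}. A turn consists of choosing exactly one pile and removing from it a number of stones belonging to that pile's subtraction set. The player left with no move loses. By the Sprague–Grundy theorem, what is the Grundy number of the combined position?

4

Pile A, S = {2, 4, 6, 8, 9}:
n : 0 1 2 3 4 5 6 7 8
G : 0 0 1 1 2 2 3 3 4
G_A(8) = 4.
Pile B, S = {1, 7}:
G(0) = 0
G(1) = mex{0} = 1
G(2) = mex{1} = 0
G(3) = mex{0} = 1
G(4) = mex{1} = 0
G(5) = mex{0} = 1
G(6) = mex{1} = 0
G(7) = mex{0,0} = 1
G(8) = mex{1,1} = 0
G(9) = mex{0,0} = 1
G(10) = mex{1,1} = 0
G(11) = mex{0,0} = 1
G(12) = mex{1,1} = 0
G(13) = mex{0,0} = 1
G(14) = mex{1,1} = 0
G(15) = mex{0,0} = 1
G(16) = mex{1,1} = 0
G_B(16) = 0.
Combined Grundy value = 4 ⊕ 0 = 4.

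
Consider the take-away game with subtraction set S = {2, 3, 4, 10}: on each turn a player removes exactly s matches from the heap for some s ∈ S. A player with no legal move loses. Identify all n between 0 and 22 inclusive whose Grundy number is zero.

n :  0  1  2  3  4  5  6  7  8  9 10 11 12 13 14 15 16 17 18 19 20 21 22
G :  0  0  1  1  2  2  0  0  1  1  2  2  0  0  1  1  2  2  0  0  1  1  2
P-positions are exactly the n with G(n) = 0.

0, 1, 6, 7, 12, 13, 18, 19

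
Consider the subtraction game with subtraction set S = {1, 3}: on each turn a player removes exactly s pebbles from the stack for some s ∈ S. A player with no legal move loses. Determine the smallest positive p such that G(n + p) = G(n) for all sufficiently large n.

2

n :  0  1  2  3  4  5  6  7  8  9 10 11 12 13 14
G :  0  1  0  1  0  1  0  1  0  1  0  1  0  1  0
G(n+2) = G(n) holds for n = 0,…,2 (a full window of length max(S) = 3), so the sequence is purely periodic with period 2.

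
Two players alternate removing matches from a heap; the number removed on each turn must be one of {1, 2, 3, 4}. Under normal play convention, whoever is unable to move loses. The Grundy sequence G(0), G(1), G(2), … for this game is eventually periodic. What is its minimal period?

G(0) = 0
G(1) = mex{0} = 1
G(2) = mex{1,0} = 2
G(3) = mex{2,1,0} = 3
G(4) = mex{3,2,1,0} = 4
G(5) = mex{4,3,2,1} = 0
G(6) = mex{0,4,3,2} = 1
G(7) = mex{1,0,4,3} = 2
G(8) = mex{2,1,0,4} = 3
G(9) = mex{3,2,1,0} = 4
G(10) = mex{4,3,2,1} = 0
G(11) = mex{0,4,3,2} = 1
G(12) = mex{1,0,4,3} = 2
G(13) = mex{2,1,0,4} = 3
G(14) = mex{3,2,1,0} = 4
G(n+5) = G(n) holds for n = 0,…,3 (a full window of length max(S) = 4), so the sequence is purely periodic with period 5.

5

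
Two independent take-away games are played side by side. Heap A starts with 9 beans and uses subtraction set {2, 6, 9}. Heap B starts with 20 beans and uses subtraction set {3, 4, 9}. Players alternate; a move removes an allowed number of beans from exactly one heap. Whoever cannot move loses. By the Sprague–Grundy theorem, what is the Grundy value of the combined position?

Heap A, S = {2, 6, 9}:
n : 0 1 2 3 4 5 6 7 8 9
G : 0 0 1 1 0 0 1 1 0 2
G_A(9) = 2.
Heap B, S = {3, 4, 9}:
n :  0  1  2  3  4  5  6  7  8  9 10 11 12 13 14 15 16 17 18 19 20
G :  0  0  0  1  1  1  2  0  0  3  1  1  2  0  0  0  1  1  1  2  0
G_B(20) = 0.
Combined Grundy value = 2 ⊕ 0 = 2.

2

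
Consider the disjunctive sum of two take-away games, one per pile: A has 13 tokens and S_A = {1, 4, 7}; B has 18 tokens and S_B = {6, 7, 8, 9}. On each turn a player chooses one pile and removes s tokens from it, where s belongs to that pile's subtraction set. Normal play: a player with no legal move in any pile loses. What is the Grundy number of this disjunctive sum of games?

Pile A, S = {1, 4, 7}:
G(0) = 0
G(1) = mex{0} = 1
G(2) = mex{1} = 0
G(3) = mex{0} = 1
G(4) = mex{1,0} = 2
G(5) = mex{2,1} = 0
G(6) = mex{0,0} = 1
G(7) = mex{1,1,0} = 2
G(8) = mex{2,2,1} = 0
G(9) = mex{0,0,0} = 1
G(10) = mex{1,1,1} = 0
G(11) = mex{0,2,2} = 1
G(12) = mex{1,0,0} = 2
G(13) = mex{2,1,1} = 0
G_A(13) = 0.
Pile B, S = {6, 7, 8, 9}:
n :  0  1  2  3  4  5  6  7  8  9 10 11 12 13 14 15 16 17 18
G :  0  0  0  0  0  0  1  1  1  1  1  1  2  2  2  0  0  0  0
G_B(18) = 0.
Combined Grundy value = 0 ⊕ 0 = 0.

0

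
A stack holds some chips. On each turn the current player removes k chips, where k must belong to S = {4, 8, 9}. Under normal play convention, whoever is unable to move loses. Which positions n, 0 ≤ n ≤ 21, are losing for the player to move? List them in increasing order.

n :  0  1  2  3  4  5  6  7  8  9 10 11 12 13 14 15 16 17 18 19 20 21
G :  0  0  0  0  1  1  1  1  2  2  2  2  3  0  0  0  0  1  1  1  1  2
P-positions are exactly the n with G(n) = 0.

0, 1, 2, 3, 13, 14, 15, 16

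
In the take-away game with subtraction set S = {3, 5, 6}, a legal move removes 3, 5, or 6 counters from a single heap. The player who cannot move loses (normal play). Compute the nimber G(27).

G(0) = 0
G(1) = mex{} = 0
G(2) = mex{} = 0
G(3) = mex{0} = 1
G(4) = mex{0} = 1
G(5) = mex{0,0} = 1
G(6) = mex{1,0,0} = 2
G(7) = mex{1,0,0} = 2
G(8) = mex{1,1,0} = 2
G(9) = mex{2,1,1} = 0
G(10) = mex{2,1,1} = 0
G(11) = mex{2,2,1} = 0
G(12) = mex{0,2,2} = 1
G(13) = mex{0,2,2} = 1
G(14) = mex{0,0,2} = 1
G(15) = mex{1,0,0} = 2
G(16) = mex{1,0,0} = 2
G(17) = mex{1,1,0} = 2
G(18) = mex{2,1,1} = 0
G(19) = mex{2,1,1} = 0
G(20) = mex{2,2,1} = 0
G(21) = mex{0,2,2} = 1
G(22) = mex{0,2,2} = 1
G(23) = mex{0,0,2} = 1
G(24) = mex{1,0,0} = 2
G(25) = mex{1,0,0} = 2
G(26) = mex{1,1,0} = 2
G(27) = mex{2,1,1} = 0

0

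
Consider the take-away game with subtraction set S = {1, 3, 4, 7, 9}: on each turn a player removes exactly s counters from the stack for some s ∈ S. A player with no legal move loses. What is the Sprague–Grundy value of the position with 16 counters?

0

n :  0  1  2  3  4  5  6  7  8  9 10 11 12 13 14 15 16
G :  0  1  0  1  2  3  2  3  0  1  0  1  2  3  2  3  0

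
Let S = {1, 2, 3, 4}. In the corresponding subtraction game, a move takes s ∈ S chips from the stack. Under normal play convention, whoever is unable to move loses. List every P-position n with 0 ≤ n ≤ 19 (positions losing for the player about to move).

n :  0  1  2  3  4  5  6  7  8  9 10 11 12 13 14 15 16 17 18 19
G :  0  1  2  3  4  0  1  2  3  4  0  1  2  3  4  0  1  2  3  4
P-positions are exactly the n with G(n) = 0.

0, 5, 10, 15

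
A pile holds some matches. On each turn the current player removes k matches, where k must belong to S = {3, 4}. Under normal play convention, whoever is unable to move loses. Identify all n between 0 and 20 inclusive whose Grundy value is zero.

0, 1, 2, 7, 8, 9, 14, 15, 16

G(0) = 0
G(1) = mex{} = 0
G(2) = mex{} = 0
G(3) = mex{0} = 1
G(4) = mex{0,0} = 1
G(5) = mex{0,0} = 1
G(6) = mex{1,0} = 2
G(7) = mex{1,1} = 0
G(8) = mex{1,1} = 0
G(9) = mex{2,1} = 0
G(10) = mex{0,2} = 1
G(11) = mex{0,0} = 1
G(12) = mex{0,0} = 1
G(13) = mex{1,0} = 2
G(14) = mex{1,1} = 0
G(15) = mex{1,1} = 0
G(16) = mex{2,1} = 0
G(17) = mex{0,2} = 1
G(18) = mex{0,0} = 1
G(19) = mex{0,0} = 1
G(20) = mex{1,0} = 2
P-positions are exactly the n with G(n) = 0.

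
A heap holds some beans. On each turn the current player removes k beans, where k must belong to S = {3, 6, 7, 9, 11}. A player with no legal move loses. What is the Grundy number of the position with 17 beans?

1

n :  0  1  2  3  4  5  6  7  8  9 10 11 12 13 14 15 16 17
G :  0  0  0  1  1  1  2  2  2  3  3  3  4  4  0  0  0  1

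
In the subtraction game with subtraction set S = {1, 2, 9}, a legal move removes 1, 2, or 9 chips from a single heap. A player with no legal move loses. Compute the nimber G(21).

n :  0  1  2  3  4  5  6  7  8  9 10 11 12 13 14 15 16 17 18 19 20 21
G :  0  1  2  0  1  2  0  1  2  3  0  1  2  0  1  2  0  1  2  3  0  1

1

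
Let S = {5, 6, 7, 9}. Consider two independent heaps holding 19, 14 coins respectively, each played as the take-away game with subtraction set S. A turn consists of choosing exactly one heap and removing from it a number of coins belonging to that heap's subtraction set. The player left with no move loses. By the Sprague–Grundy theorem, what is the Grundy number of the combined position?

1

All heaps use S = {5, 6, 7, 9}:
n :  0  1  2  3  4  5  6  7  8  9 10 11 12 13 14 15 16 17 18 19
G :  0  0  0  0  0  1  1  1  1  1  2  2  2  2  0  0  0  0  0  1
Heap A: G(19) = 1.
Heap B: G(14) = 0.
Combined Grundy value = 1 ⊕ 0 = 1.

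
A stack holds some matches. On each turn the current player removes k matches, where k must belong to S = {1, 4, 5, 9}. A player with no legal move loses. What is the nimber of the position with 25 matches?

G(0) = 0
G(1) = mex{0} = 1
G(2) = mex{1} = 0
G(3) = mex{0} = 1
G(4) = mex{1,0} = 2
G(5) = mex{2,1,0} = 3
G(6) = mex{3,0,1} = 2
G(7) = mex{2,1,0} = 3
G(8) = mex{3,2,1} = 0
G(9) = mex{0,3,2,0} = 1
G(10) = mex{1,2,3,1} = 0
G(11) = mex{0,3,2,0} = 1
G(12) = mex{1,0,3,1} = 2
G(13) = mex{2,1,0,2} = 3
G(14) = mex{3,0,1,3} = 2
G(15) = mex{2,1,0,2} = 3
G(16) = mex{3,2,1,3} = 0
G(17) = mex{0,3,2,0} = 1
G(18) = mex{1,2,3,1} = 0
G(19) = mex{0,3,2,0} = 1
G(20) = mex{1,0,3,1} = 2
G(21) = mex{2,1,0,2} = 3
G(22) = mex{3,0,1,3} = 2
G(23) = mex{2,1,0,2} = 3
G(24) = mex{3,2,1,3} = 0
G(25) = mex{0,3,2,0} = 1

1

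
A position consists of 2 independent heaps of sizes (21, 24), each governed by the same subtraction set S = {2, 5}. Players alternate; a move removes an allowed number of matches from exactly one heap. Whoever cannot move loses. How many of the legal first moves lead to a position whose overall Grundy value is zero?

2

All heaps use S = {2, 5}:
n :  0  1  2  3  4  5  6  7  8  9 10 11 12 13 14 15 16 17 18 19 20 21 22 23 24
G :  0  0  1  1  0  2  1  0  0  1  1  0  2  1  0  0  1  1  0  2  1  0  0  1  1
Heap A: G(21) = 0.
Heap B: G(24) = 1.
Combined Grundy value = 0 ⊕ 1 = 1.
A winning move leaves total XOR = 0, i.e. changes one component's Grundy value g to g ⊕ X where X is the current total.
Heap A: need g' = 0⊕1 = 1. Options: 21−2→G=2, 21−5→G=1. Hits: 1.
Heap B: need g' = 1⊕1 = 0. Options: 24−2→G=0, 24−5→G=2. Hits: 1.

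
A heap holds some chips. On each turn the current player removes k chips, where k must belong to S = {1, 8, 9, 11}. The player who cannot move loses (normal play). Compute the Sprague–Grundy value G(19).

1

n :  0  1  2  3  4  5  6  7  8  9 10 11 12 13 14 15 16 17 18 19
G :  0  1  0  1  0  1  0  1  2  3  2  3  2  3  2  3  0  1  0  1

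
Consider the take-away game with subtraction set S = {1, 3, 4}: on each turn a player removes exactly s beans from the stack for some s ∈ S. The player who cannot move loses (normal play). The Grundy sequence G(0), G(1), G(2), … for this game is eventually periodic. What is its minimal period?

7

n :  0  1  2  3  4  5  6  7  8  9 10 11 12 13 14 15
G :  0  1  0  1  2  3  2  0  1  0  1  2  3  2  0  1
G(n+7) = G(n) holds for n = 0,…,3 (a full window of length max(S) = 4), so the sequence is purely periodic with period 7.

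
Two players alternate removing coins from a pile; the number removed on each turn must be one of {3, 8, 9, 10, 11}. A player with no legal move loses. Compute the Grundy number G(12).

2

G(0) = 0
G(1) = mex{} = 0
G(2) = mex{} = 0
G(3) = mex{0} = 1
G(4) = mex{0} = 1
G(5) = mex{0} = 1
G(6) = mex{1} = 0
G(7) = mex{1} = 0
G(8) = mex{1,0} = 2
G(9) = mex{0,0,0} = 1
G(10) = mex{0,0,0,0} = 1
G(11) = mex{2,1,0,0,0} = 3
G(12) = mex{1,1,1,0,0} = 2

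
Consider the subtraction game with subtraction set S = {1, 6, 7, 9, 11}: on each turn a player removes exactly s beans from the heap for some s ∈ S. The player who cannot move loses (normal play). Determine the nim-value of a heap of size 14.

0

G(0) = 0
G(1) = mex{0} = 1
G(2) = mex{1} = 0
G(3) = mex{0} = 1
G(4) = mex{1} = 0
G(5) = mex{0} = 1
G(6) = mex{1,0} = 2
G(7) = mex{2,1,0} = 3
G(8) = mex{3,0,1} = 2
G(9) = mex{2,1,0,0} = 3
G(10) = mex{3,0,1,1} = 2
G(11) = mex{2,1,0,0,0} = 3
G(12) = mex{3,2,1,1,1} = 0
G(13) = mex{0,3,2,0,0} = 1
G(14) = mex{1,2,3,1,1} = 0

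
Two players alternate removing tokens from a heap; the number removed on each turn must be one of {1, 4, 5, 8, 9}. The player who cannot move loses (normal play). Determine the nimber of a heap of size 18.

G(0) = 0
G(1) = mex{0} = 1
G(2) = mex{1} = 0
G(3) = mex{0} = 1
G(4) = mex{1,0} = 2
G(5) = mex{2,1,0} = 3
G(6) = mex{3,0,1} = 2
G(7) = mex{2,1,0} = 3
G(8) = mex{3,2,1,0} = 4
G(9) = mex{4,3,2,1,0} = 5
G(10) = mex{5,2,3,0,1} = 4
G(11) = mex{4,3,2,1,0} = 5
G(12) = mex{5,4,3,2,1} = 0
G(13) = mex{0,5,4,3,2} = 1
G(14) = mex{1,4,5,2,3} = 0
G(15) = mex{0,5,4,3,2} = 1
G(16) = mex{1,0,5,4,3} = 2
G(17) = mex{2,1,0,5,4} = 3
G(18) = mex{3,0,1,4,5} = 2

2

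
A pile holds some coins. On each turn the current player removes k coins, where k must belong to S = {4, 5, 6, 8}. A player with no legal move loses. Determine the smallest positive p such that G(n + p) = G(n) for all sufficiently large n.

n :  0  1  2  3  4  5  6  7  8  9 10 11 12 13 14 15 16 17 18 19 20 21 22 23 24 25
G :  0  0  0  0  1  1  1  1  2  2  2  2  0  0  0  0  1  1  1  1  2  2  2  2  0  0
G(n+12) = G(n) holds for n = 0,…,7 (a full window of length max(S) = 8), so the sequence is purely periodic with period 12.

12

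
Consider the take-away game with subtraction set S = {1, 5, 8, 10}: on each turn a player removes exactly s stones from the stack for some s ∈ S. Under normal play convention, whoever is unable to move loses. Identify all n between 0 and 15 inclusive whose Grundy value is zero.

n :  0  1  2  3  4  5  6  7  8  9 10 11 12 13 14 15
G :  0  1  0  1  0  1  0  1  2  3  2  3  2  0  1  0
P-positions are exactly the n with G(n) = 0.

0, 2, 4, 6, 13, 15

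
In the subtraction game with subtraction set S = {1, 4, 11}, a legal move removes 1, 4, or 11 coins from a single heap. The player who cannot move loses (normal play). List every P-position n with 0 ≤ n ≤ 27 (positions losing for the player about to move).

G(0) = 0
G(1) = mex{0} = 1
G(2) = mex{1} = 0
G(3) = mex{0} = 1
G(4) = mex{1,0} = 2
G(5) = mex{2,1} = 0
G(6) = mex{0,0} = 1
G(7) = mex{1,1} = 0
G(8) = mex{0,2} = 1
G(9) = mex{1,0} = 2
G(10) = mex{2,1} = 0
G(11) = mex{0,0,0} = 1
G(12) = mex{1,1,1} = 0
G(13) = mex{0,2,0} = 1
G(14) = mex{1,0,1} = 2
G(15) = mex{2,1,2} = 0
G(16) = mex{0,0,0} = 1
G(17) = mex{1,1,1} = 0
G(18) = mex{0,2,0} = 1
G(19) = mex{1,0,1} = 2
G(20) = mex{2,1,2} = 0
G(21) = mex{0,0,0} = 1
G(22) = mex{1,1,1} = 0
G(23) = mex{0,2,0} = 1
G(24) = mex{1,0,1} = 2
G(25) = mex{2,1,2} = 0
G(26) = mex{0,0,0} = 1
G(27) = mex{1,1,1} = 0
P-positions are exactly the n with G(n) = 0.

0, 2, 5, 7, 10, 12, 15, 17, 20, 22, 25, 27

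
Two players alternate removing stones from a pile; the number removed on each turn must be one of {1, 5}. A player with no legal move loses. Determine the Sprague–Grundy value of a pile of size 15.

1

n :  0  1  2  3  4  5  6  7  8  9 10 11 12 13 14 15
G :  0  1  0  1  0  1  0  1  0  1  0  1  0  1  0  1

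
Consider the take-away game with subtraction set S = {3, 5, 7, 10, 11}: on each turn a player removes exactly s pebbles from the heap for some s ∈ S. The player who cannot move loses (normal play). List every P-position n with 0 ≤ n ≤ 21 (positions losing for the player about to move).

0, 1, 2, 14, 15, 16

G(0) = 0
G(1) = mex{} = 0
G(2) = mex{} = 0
G(3) = mex{0} = 1
G(4) = mex{0} = 1
G(5) = mex{0,0} = 1
G(6) = mex{1,0} = 2
G(7) = mex{1,0,0} = 2
G(8) = mex{1,1,0} = 2
G(9) = mex{2,1,0} = 3
G(10) = mex{2,1,1,0} = 3
G(11) = mex{2,2,1,0,0} = 3
G(12) = mex{3,2,1,0,0} = 4
G(13) = mex{3,2,2,1,0} = 4
G(14) = mex{3,3,2,1,1} = 0
G(15) = mex{4,3,2,1,1} = 0
G(16) = mex{4,3,3,2,1} = 0
G(17) = mex{0,4,3,2,2} = 1
G(18) = mex{0,4,3,2,2} = 1
G(19) = mex{0,0,4,3,2} = 1
G(20) = mex{1,0,4,3,3} = 2
G(21) = mex{1,0,0,3,3} = 2
P-positions are exactly the n with G(n) = 0.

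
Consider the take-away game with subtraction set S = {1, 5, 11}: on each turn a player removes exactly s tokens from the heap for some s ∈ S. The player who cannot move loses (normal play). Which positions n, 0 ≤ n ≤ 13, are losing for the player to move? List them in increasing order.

n :  0  1  2  3  4  5  6  7  8  9 10 11 12 13
G :  0  1  0  1  0  1  0  1  0  1  0  1  0  1
P-positions are exactly the n with G(n) = 0.

0, 2, 4, 6, 8, 10, 12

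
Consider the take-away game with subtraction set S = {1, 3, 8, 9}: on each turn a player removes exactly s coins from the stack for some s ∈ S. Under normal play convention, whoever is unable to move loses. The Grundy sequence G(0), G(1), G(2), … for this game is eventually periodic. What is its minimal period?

16

G(0) = 0
G(1) = mex{0} = 1
G(2) = mex{1} = 0
G(3) = mex{0,0} = 1
G(4) = mex{1,1} = 0
G(5) = mex{0,0} = 1
G(6) = mex{1,1} = 0
G(7) = mex{0,0} = 1
G(8) = mex{1,1,0} = 2
G(9) = mex{2,0,1,0} = 3
G(10) = mex{3,1,0,1} = 2
G(11) = mex{2,2,1,0} = 3
G(12) = mex{3,3,0,1} = 2
G(13) = mex{2,2,1,0} = 3
G(14) = mex{3,3,0,1} = 2
G(15) = mex{2,2,1,0} = 3
G(16) = mex{3,3,2,1} = 0
G(17) = mex{0,2,3,2} = 1
G(18) = mex{1,3,2,3} = 0
G(19) = mex{0,0,3,2} = 1
G(20) = mex{1,1,2,3} = 0
G(21) = mex{0,0,3,2} = 1
G(22) = mex{1,1,2,3} = 0
G(23) = mex{0,0,3,2} = 1
G(24) = mex{1,1,0,3} = 2
G(25) = mex{2,0,1,0} = 3
G(26) = mex{3,1,0,1} = 2
G(27) = mex{2,2,1,0} = 3
G(28) = mex{3,3,0,1} = 2
G(29) = mex{2,2,1,0} = 3
G(30) = mex{3,3,0,1} = 2
G(31) = mex{2,2,1,0} = 3
G(32) = mex{3,3,2,1} = 0
G(33) = mex{0,2,3,2} = 1
G(n+16) = G(n) holds for n = 0,…,8 (a full window of length max(S) = 9), so the sequence is purely periodic with period 16.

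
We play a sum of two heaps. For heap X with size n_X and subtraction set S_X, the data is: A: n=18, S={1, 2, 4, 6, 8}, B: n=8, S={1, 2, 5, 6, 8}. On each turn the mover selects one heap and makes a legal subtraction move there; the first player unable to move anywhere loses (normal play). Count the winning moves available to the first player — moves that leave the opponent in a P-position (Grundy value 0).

Heap A, S = {1, 2, 4, 6, 8}:
G(0) = 0
G(1) = mex{0} = 1
G(2) = mex{1,0} = 2
G(3) = mex{2,1} = 0
G(4) = mex{0,2,0} = 1
G(5) = mex{1,0,1} = 2
G(6) = mex{2,1,2,0} = 3
G(7) = mex{3,2,0,1} = 4
G(8) = mex{4,3,1,2,0} = 5
G(9) = mex{5,4,2,0,1} = 3
G(10) = mex{3,5,3,1,2} = 0
G(11) = mex{0,3,4,2,0} = 1
G(12) = mex{1,0,5,3,1} = 2
G(13) = mex{2,1,3,4,2} = 0
G(14) = mex{0,2,0,5,3} = 1
G(15) = mex{1,0,1,3,4} = 2
G(16) = mex{2,1,2,0,5} = 3
G(17) = mex{3,2,0,1,3} = 4
G(18) = mex{4,3,1,2,0} = 5
G_A(18) = 5.
Heap B, S = {1, 2, 5, 6, 8}:
G(0) = 0
G(1) = mex{0} = 1
G(2) = mex{1,0} = 2
G(3) = mex{2,1} = 0
G(4) = mex{0,2} = 1
G(5) = mex{1,0,0} = 2
G(6) = mex{2,1,1,0} = 3
G(7) = mex{3,2,2,1} = 0
G(8) = mex{0,3,0,2,0} = 1
G_B(8) = 1.
Combined Grundy value = 5 ⊕ 1 = 4.
A winning move leaves total XOR = 0, i.e. changes one component's Grundy value g to g ⊕ X where X is the current total.
Heap A: need g' = 5⊕4 = 1. Options: 18−1→G=4, 18−2→G=3, 18−4→G=1, 18−6→G=2, 18−8→G=0. Hits: 1.
Heap B: need g' = 1⊕4 = 5. Options: 8−1→G=0, 8−2→G=3, 8−5→G=0, 8−6→G=2, 8−8→G=0. Hits: 0.

1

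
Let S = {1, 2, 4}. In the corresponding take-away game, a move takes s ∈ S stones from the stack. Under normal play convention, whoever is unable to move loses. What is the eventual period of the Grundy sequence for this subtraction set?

3

G(0) = 0
G(1) = mex{0} = 1
G(2) = mex{1,0} = 2
G(3) = mex{2,1} = 0
G(4) = mex{0,2,0} = 1
G(5) = mex{1,0,1} = 2
G(6) = mex{2,1,2} = 0
G(7) = mex{0,2,0} = 1
G(8) = mex{1,0,1} = 2
G(9) = mex{2,1,2} = 0
G(10) = mex{0,2,0} = 1
G(11) = mex{1,0,1} = 2
G(12) = mex{2,1,2} = 0
G(13) = mex{0,2,0} = 1
G(14) = mex{1,0,1} = 2
G(n+3) = G(n) holds for n = 0,…,3 (a full window of length max(S) = 4), so the sequence is purely periodic with period 3.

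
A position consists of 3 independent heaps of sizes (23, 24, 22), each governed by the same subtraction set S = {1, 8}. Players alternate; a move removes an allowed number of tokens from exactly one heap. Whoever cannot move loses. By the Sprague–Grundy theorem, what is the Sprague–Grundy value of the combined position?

1

All heaps use S = {1, 8}:
n :  0  1  2  3  4  5  6  7  8  9 10 11 12 13 14 15 16 17 18 19 20 21 22 23 24
G :  0  1  0  1  0  1  0  1  2  0  1  0  1  0  1  0  1  2  0  1  0  1  0  1  0
Heap A: G(23) = 1.
Heap B: G(24) = 0.
Heap C: G(22) = 0.
Combined Grundy value = 1 ⊕ 0 ⊕ 0 = 1.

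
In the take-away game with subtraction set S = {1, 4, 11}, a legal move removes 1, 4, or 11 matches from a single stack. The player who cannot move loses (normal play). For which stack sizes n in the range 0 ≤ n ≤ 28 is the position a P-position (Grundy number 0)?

n :  0  1  2  3  4  5  6  7  8  9 10 11 12 13 14 15 16 17 18 19 20 21 22 23 24 25 26 27 28
G :  0  1  0  1  2  0  1  0  1  2  0  1  0  1  2  0  1  0  1  2  0  1  0  1  2  0  1  0  1
P-positions are exactly the n with G(n) = 0.

0, 2, 5, 7, 10, 12, 15, 17, 20, 22, 25, 27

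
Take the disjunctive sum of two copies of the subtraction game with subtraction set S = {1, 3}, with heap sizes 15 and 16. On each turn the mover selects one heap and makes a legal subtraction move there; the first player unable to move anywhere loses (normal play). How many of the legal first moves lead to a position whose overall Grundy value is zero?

4

All heaps use S = {1, 3}:
G(0) = 0
G(1) = mex{0} = 1
G(2) = mex{1} = 0
G(3) = mex{0,0} = 1
G(4) = mex{1,1} = 0
G(5) = mex{0,0} = 1
G(6) = mex{1,1} = 0
G(7) = mex{0,0} = 1
G(8) = mex{1,1} = 0
G(9) = mex{0,0} = 1
G(10) = mex{1,1} = 0
G(11) = mex{0,0} = 1
G(12) = mex{1,1} = 0
G(13) = mex{0,0} = 1
G(14) = mex{1,1} = 0
G(15) = mex{0,0} = 1
G(16) = mex{1,1} = 0
Heap A: G(15) = 1.
Heap B: G(16) = 0.
Combined Grundy value = 1 ⊕ 0 = 1.
A winning move leaves total XOR = 0, i.e. changes one component's Grundy value g to g ⊕ X where X is the current total.
Heap A: need g' = 1⊕1 = 0. Options: 15−1→G=0, 15−3→G=0. Hits: 2.
Heap B: need g' = 0⊕1 = 1. Options: 16−1→G=1, 16−3→G=1. Hits: 2.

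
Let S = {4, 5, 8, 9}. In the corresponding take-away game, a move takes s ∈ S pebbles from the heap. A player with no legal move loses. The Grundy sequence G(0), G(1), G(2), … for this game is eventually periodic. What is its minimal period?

n :  0  1  2  3  4  5  6  7  8  9 10 11 12 13 14 15 16 17 18 19 20 21 22 23 24 25 26 27
G :  0  0  0  0  1  1  1  1  2  2  2  2  3  0  0  0  0  1  1  1  1  2  2  2  2  3  0  0
G(n+13) = G(n) holds for n = 0,…,8 (a full window of length max(S) = 9), so the sequence is purely periodic with period 13.

13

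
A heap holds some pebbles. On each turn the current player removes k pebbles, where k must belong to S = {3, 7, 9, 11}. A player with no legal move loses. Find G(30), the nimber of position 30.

G(0) = 0
G(1) = mex{} = 0
G(2) = mex{} = 0
G(3) = mex{0} = 1
G(4) = mex{0} = 1
G(5) = mex{0} = 1
G(6) = mex{1} = 0
G(7) = mex{1,0} = 2
G(8) = mex{1,0} = 2
G(9) = mex{0,0,0} = 1
G(10) = mex{2,1,0} = 3
G(11) = mex{2,1,0,0} = 3
G(12) = mex{1,1,1,0} = 2
G(13) = mex{3,0,1,0} = 2
G(14) = mex{3,2,1,1} = 0
G(15) = mex{2,2,0,1} = 3
G(16) = mex{2,1,2,1} = 0
G(17) = mex{0,3,2,0} = 1
G(18) = mex{3,3,1,2} = 0
G(19) = mex{0,2,3,2} = 1
G(20) = mex{1,2,3,1} = 0
G(21) = mex{0,0,2,3} = 1
G(22) = mex{1,3,2,3} = 0
G(23) = mex{0,0,0,2} = 1
G(24) = mex{1,1,3,2} = 0
G(25) = mex{0,0,0,0} = 1
G(26) = mex{1,1,1,3} = 0
G(27) = mex{0,0,0,0} = 1
G(28) = mex{1,1,1,1} = 0
G(29) = mex{0,0,0,0} = 1
G(30) = mex{1,1,1,1} = 0

0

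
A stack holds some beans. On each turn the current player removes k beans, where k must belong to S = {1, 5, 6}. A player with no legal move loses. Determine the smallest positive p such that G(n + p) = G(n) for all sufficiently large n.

11

n :  0  1  2  3  4  5  6  7  8  9 10 11 12 13 14 15 16 17 18 19 20 21 22 23
G :  0  1  0  1  0  1  2  3  2  3  2  0  1  0  1  0  1  2  3  2  3  2  0  1
G(n+11) = G(n) holds for n = 0,…,5 (a full window of length max(S) = 6), so the sequence is purely periodic with period 11.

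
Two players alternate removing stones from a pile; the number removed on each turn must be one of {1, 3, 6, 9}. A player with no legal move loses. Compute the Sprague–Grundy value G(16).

G(0) = 0
G(1) = mex{0} = 1
G(2) = mex{1} = 0
G(3) = mex{0,0} = 1
G(4) = mex{1,1} = 0
G(5) = mex{0,0} = 1
G(6) = mex{1,1,0} = 2
G(7) = mex{2,0,1} = 3
G(8) = mex{3,1,0} = 2
G(9) = mex{2,2,1,0} = 3
G(10) = mex{3,3,0,1} = 2
G(11) = mex{2,2,1,0} = 3
G(12) = mex{3,3,2,1} = 0
G(13) = mex{0,2,3,0} = 1
G(14) = mex{1,3,2,1} = 0
G(15) = mex{0,0,3,2} = 1
G(16) = mex{1,1,2,3} = 0

0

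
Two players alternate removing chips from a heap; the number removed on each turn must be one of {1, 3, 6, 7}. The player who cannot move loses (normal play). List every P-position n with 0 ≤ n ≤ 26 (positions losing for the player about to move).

n :  0  1  2  3  4  5  6  7  8  9 10 11 12 13 14 15 16 17 18 19 20 21 22 23 24 25 26
G :  0  1  0  1  0  1  2  3  2  3  2  3  0  1  0  1  0  1  2  3  2  3  2  3  0  1  0
P-positions are exactly the n with G(n) = 0.

0, 2, 4, 12, 14, 16, 24, 26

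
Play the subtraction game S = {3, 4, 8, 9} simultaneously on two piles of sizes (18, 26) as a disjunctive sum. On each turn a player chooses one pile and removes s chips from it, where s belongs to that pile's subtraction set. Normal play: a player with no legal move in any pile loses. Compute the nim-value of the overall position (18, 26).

2

All piles use S = {3, 4, 8, 9}:
n :  0  1  2  3  4  5  6  7  8  9 10 11 12 13 14 15 16 17 18 19 20 21 22 23 24 25 26
G :  0  0  0  1  1  1  2  0  2  3  1  3  0  0  0  1  1  1  2  0  2  3  1  3  0  0  0
Pile A: G(18) = 2.
Pile B: G(26) = 0.
Combined Grundy value = 2 ⊕ 0 = 2.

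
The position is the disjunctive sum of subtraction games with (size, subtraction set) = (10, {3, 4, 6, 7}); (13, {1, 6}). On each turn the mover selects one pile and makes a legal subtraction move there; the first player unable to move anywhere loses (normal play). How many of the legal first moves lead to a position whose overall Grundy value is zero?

3

Pile A, S = {3, 4, 6, 7}:
G(0) = 0
G(1) = mex{} = 0
G(2) = mex{} = 0
G(3) = mex{0} = 1
G(4) = mex{0,0} = 1
G(5) = mex{0,0} = 1
G(6) = mex{1,0,0} = 2
G(7) = mex{1,1,0,0} = 2
G(8) = mex{1,1,0,0} = 2
G(9) = mex{2,1,1,0} = 3
G(10) = mex{2,2,1,1} = 0
G_A(10) = 0.
Pile B, S = {1, 6}:
G(0) = 0
G(1) = mex{0} = 1
G(2) = mex{1} = 0
G(3) = mex{0} = 1
G(4) = mex{1} = 0
G(5) = mex{0} = 1
G(6) = mex{1,0} = 2
G(7) = mex{2,1} = 0
G(8) = mex{0,0} = 1
G(9) = mex{1,1} = 0
G(10) = mex{0,0} = 1
G(11) = mex{1,1} = 0
G(12) = mex{0,2} = 1
G(13) = mex{1,0} = 2
G_B(13) = 2.
Combined Grundy value = 0 ⊕ 2 = 2.
A winning move leaves total XOR = 0, i.e. changes one component's Grundy value g to g ⊕ X where X is the current total.
Pile A: need g' = 0⊕2 = 2. Options: 10−3→G=2, 10−4→G=2, 10−6→G=1, 10−7→G=1. Hits: 2.
Pile B: need g' = 2⊕2 = 0. Options: 13−1→G=1, 13−6→G=0. Hits: 1.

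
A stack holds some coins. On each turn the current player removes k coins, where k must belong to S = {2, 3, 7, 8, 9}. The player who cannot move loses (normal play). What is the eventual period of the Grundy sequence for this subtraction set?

G(0) = 0
G(1) = mex{} = 0
G(2) = mex{0} = 1
G(3) = mex{0,0} = 1
G(4) = mex{1,0} = 2
G(5) = mex{1,1} = 0
G(6) = mex{2,1} = 0
G(7) = mex{0,2,0} = 1
G(8) = mex{0,0,0,0} = 1
G(9) = mex{1,0,1,0,0} = 2
G(10) = mex{1,1,1,1,0} = 2
G(11) = mex{2,1,2,1,1} = 0
G(12) = mex{2,2,0,2,1} = 3
G(13) = mex{0,2,0,0,2} = 1
G(14) = mex{3,0,1,0,0} = 2
G(15) = mex{1,3,1,1,0} = 2
G(16) = mex{2,1,2,1,1} = 0
G(17) = mex{2,2,2,2,1} = 0
G(18) = mex{0,2,0,2,2} = 1
G(19) = mex{0,0,3,0,2} = 1
G(20) = mex{1,0,1,3,0} = 2
G(21) = mex{1,1,2,1,3} = 0
G(22) = mex{2,1,2,2,1} = 0
G(23) = mex{0,2,0,2,2} = 1
G(24) = mex{0,0,0,0,2} = 1
G(25) = mex{1,0,1,0,0} = 2
G(26) = mex{1,1,1,1,0} = 2
G(27) = mex{2,1,2,1,1} = 0
G(28) = mex{2,2,0,2,1} = 3
G(29) = mex{0,2,0,0,2} = 1
G(30) = mex{3,0,1,0,0} = 2
G(31) = mex{1,3,1,1,0} = 2
G(32) = mex{2,1,2,1,1} = 0
G(33) = mex{2,2,2,2,1} = 0
G(n+16) = G(n) holds for n = 0,…,8 (a full window of length max(S) = 9), so the sequence is purely periodic with period 16.

16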